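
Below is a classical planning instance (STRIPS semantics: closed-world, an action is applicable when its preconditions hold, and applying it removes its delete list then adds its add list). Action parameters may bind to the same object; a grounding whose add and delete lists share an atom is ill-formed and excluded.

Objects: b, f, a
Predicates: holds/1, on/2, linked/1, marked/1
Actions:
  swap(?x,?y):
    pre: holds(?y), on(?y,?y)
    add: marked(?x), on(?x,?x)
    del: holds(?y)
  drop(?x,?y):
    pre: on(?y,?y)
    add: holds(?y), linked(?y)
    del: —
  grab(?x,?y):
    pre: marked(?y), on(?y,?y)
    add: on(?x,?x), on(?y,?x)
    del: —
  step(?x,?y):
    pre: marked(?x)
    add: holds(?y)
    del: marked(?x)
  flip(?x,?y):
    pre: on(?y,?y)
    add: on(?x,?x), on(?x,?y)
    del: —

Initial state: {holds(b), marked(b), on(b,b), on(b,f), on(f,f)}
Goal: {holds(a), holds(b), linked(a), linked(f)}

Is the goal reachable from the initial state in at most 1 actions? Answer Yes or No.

1. drop(b,f)  →  {holds(b), holds(f), linked(f), marked(b), on(b,b), on(b,f), on(f,f)}
2. swap(a,f)  →  {holds(b), linked(f), marked(a), marked(b), on(a,a), on(b,b), on(b,f), on(f,f)}
3. drop(b,a)  →  {holds(a), holds(b), linked(a), linked(f), marked(a), marked(b), on(a,a), on(b,b), on(b,f), on(f,f)}
optimal plan length = 3; 3 > 1

No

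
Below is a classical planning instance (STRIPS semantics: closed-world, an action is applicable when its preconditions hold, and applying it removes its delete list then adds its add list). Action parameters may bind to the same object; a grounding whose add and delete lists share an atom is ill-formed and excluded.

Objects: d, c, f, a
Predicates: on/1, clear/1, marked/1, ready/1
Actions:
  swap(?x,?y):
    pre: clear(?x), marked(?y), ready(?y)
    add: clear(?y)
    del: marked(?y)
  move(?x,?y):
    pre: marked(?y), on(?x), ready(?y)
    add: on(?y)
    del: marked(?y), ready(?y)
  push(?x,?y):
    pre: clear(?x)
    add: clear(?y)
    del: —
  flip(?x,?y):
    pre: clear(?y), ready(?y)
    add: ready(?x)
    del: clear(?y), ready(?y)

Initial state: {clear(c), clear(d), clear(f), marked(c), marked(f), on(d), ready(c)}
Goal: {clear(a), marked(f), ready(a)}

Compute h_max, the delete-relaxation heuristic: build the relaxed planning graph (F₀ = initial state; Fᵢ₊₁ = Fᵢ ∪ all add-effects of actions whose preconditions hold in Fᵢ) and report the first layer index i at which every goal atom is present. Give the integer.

F0 = init (7 atoms)
F1 = F0 ∪ {clear(a), on(c), ready(a), ready(d), ready(f)}  (12 atoms)
goal ⊆ F1  ⇒  h_max = 1

1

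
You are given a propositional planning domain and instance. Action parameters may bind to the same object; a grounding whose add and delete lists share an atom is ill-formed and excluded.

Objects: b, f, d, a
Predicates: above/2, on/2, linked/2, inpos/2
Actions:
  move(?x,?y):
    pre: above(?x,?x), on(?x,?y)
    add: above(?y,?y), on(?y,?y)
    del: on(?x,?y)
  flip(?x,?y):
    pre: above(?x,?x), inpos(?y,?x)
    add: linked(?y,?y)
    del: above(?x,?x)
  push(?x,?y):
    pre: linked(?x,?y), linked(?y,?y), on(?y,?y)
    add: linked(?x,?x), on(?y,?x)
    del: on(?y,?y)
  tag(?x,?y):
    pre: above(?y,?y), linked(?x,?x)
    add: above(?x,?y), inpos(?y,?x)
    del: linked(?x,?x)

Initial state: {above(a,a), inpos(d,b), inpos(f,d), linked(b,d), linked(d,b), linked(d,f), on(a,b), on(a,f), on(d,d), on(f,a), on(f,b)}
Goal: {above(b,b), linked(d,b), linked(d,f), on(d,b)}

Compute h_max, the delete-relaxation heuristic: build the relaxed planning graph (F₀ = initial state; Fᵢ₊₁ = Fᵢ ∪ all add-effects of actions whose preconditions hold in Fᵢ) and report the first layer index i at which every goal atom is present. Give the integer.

3

F0 = init (11 atoms)
F1 = F0 ∪ {above(b,b), above(f,f), on(b,b), on(f,f)}  (15 atoms)
F2 = F1 ∪ {linked(d,d), on(a,a)}  (17 atoms)
F3 = F2 ∪ {above(d,a), above(d,b), above(d,f), inpos(a,d), inpos(b,d), linked(b,b), on(d,b)}  (24 atoms)
goal ⊆ F3  ⇒  h_max = 3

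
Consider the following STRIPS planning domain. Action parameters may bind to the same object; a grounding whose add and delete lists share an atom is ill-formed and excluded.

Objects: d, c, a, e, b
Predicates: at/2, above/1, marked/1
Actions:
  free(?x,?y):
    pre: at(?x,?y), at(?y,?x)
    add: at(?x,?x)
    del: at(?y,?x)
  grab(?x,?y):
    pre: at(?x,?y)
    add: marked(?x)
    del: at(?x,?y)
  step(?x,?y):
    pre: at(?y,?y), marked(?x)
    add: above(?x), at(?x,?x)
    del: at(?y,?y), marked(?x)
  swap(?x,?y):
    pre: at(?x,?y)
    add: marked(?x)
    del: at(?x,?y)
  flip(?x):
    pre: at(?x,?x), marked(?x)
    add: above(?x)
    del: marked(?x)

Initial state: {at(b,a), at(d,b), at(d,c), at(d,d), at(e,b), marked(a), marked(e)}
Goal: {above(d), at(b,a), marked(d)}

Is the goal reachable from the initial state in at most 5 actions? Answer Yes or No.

1. grab(d,c)  →  {at(b,a), at(d,b), at(d,d), at(e,b), marked(a), marked(d), marked(e)}
2. flip(d)  →  {above(d), at(b,a), at(d,b), at(d,d), at(e,b), marked(a), marked(e)}
3. grab(d,d)  →  {above(d), at(b,a), at(d,b), at(e,b), marked(a), marked(d), marked(e)}
optimal plan length = 3; 3 ≤ 5

Yes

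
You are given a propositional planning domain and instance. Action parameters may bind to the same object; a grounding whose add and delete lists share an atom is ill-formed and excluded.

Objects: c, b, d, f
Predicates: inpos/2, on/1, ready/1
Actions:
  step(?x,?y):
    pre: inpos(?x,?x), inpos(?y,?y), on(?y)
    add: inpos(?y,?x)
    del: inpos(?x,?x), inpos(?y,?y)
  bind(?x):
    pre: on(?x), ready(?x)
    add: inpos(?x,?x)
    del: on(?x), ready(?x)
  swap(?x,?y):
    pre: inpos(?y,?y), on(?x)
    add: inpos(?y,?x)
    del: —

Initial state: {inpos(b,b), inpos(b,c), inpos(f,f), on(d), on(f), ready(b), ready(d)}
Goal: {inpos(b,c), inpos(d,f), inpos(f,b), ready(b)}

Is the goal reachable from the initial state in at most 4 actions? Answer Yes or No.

1. step(b,f)  →  {inpos(b,c), inpos(f,b), on(d), on(f), ready(b), ready(d)}
2. bind(d)  →  {inpos(b,c), inpos(d,d), inpos(f,b), on(f), ready(b)}
3. swap(f,d)  →  {inpos(b,c), inpos(d,d), inpos(d,f), inpos(f,b), on(f), ready(b)}
optimal plan length = 3; 3 ≤ 4

Yes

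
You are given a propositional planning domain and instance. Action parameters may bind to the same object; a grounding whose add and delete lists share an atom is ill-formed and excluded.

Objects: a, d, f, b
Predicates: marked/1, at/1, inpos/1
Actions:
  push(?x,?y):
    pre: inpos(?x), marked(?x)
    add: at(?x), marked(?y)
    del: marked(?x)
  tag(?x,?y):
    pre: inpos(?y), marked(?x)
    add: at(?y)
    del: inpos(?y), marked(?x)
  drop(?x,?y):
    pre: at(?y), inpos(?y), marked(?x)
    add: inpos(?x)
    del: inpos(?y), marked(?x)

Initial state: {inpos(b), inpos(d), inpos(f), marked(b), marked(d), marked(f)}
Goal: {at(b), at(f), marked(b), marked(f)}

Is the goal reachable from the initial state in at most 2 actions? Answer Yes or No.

1. push(f,a)  →  {at(f), inpos(b), inpos(d), inpos(f), marked(a), marked(b), marked(d)}
2. push(d,f)  →  {at(d), at(f), inpos(b), inpos(d), inpos(f), marked(a), marked(b), marked(f)}
3. tag(a,b)  →  {at(b), at(d), at(f), inpos(d), inpos(f), marked(b), marked(f)}
optimal plan length = 3; 3 > 2

No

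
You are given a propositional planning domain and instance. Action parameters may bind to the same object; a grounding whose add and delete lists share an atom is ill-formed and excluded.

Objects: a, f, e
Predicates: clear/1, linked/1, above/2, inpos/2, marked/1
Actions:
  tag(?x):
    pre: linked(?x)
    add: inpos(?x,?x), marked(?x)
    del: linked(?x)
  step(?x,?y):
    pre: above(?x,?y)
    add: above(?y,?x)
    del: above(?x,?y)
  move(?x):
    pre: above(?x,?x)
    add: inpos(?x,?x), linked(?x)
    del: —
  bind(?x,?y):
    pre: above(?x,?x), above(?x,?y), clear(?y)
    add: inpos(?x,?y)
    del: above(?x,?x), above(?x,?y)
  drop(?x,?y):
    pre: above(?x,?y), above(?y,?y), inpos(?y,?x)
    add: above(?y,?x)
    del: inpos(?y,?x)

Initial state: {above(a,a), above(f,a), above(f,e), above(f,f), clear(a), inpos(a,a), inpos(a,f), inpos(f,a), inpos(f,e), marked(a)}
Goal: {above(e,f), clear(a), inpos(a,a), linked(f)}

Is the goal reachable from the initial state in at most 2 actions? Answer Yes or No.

1. step(f,e)  →  {above(a,a), above(e,f), above(f,a), above(f,f), clear(a), inpos(a,a), inpos(a,f), inpos(f,a), inpos(f,e), marked(a)}
2. move(f)  →  {above(a,a), above(e,f), above(f,a), above(f,f), clear(a), inpos(a,a), inpos(a,f), inpos(f,a), inpos(f,e), inpos(f,f), linked(f), marked(a)}
optimal plan length = 2; 2 ≤ 2

Yes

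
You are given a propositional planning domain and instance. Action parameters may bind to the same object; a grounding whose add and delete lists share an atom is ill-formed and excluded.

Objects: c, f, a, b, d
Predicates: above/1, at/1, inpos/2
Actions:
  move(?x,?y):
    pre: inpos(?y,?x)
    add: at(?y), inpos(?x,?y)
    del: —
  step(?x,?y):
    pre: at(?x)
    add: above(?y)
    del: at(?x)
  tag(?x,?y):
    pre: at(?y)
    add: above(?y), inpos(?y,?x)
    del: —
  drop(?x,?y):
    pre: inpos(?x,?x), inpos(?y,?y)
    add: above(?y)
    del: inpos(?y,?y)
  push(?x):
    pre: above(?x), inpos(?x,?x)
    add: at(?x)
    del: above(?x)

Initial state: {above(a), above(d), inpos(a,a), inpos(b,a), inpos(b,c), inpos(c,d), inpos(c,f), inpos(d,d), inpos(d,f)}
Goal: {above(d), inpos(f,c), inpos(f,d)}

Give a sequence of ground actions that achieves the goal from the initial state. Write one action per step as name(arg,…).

1. move(f,c)  →  {above(a), above(d), at(c), inpos(a,a), inpos(b,a), inpos(b,c), inpos(c,d), inpos(c,f), inpos(d,d), inpos(d,f), inpos(f,c)}
2. move(f,d)  →  {above(a), above(d), at(c), at(d), inpos(a,a), inpos(b,a), inpos(b,c), inpos(c,d), inpos(c,f), inpos(d,d), inpos(d,f), inpos(f,c), inpos(f,d)}

move(f,c); move(f,d)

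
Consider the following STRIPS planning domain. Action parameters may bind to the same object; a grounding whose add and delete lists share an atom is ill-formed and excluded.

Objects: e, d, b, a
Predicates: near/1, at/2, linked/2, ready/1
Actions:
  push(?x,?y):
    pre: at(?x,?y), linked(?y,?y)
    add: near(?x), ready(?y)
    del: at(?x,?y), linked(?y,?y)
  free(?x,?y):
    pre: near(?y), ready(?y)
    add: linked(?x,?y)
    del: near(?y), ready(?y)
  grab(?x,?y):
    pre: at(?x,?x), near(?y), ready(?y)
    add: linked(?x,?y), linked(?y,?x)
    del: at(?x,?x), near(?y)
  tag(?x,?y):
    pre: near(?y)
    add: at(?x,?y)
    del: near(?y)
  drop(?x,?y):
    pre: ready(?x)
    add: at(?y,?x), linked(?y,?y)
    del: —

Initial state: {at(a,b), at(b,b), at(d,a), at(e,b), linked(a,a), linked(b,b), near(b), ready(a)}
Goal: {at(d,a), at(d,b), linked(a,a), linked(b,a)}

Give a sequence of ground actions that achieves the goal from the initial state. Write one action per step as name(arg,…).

1. push(a,b)  →  {at(b,b), at(d,a), at(e,b), linked(a,a), near(a), near(b), ready(a), ready(b)}
2. free(b,a)  →  {at(b,b), at(d,a), at(e,b), linked(a,a), linked(b,a), near(b), ready(b)}
3. tag(d,b)  →  {at(b,b), at(d,a), at(d,b), at(e,b), linked(a,a), linked(b,a), ready(b)}

push(a,b); free(b,a); tag(d,b)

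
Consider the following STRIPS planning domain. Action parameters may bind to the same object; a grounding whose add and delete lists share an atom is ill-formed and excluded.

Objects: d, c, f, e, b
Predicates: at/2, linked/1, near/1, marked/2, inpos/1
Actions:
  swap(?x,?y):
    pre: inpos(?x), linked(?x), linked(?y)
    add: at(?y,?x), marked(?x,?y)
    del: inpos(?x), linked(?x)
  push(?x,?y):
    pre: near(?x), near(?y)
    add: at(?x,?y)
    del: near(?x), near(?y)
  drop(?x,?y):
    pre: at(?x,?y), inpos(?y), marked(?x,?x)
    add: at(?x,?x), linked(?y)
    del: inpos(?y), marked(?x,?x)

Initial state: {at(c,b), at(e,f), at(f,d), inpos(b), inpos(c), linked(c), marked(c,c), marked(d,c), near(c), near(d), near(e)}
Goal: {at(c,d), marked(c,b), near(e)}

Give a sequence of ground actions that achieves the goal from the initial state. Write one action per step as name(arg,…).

push(c,d); drop(c,b); swap(c,b)

1. push(c,d)  →  {at(c,b), at(c,d), at(e,f), at(f,d), inpos(b), inpos(c), linked(c), marked(c,c), marked(d,c), near(e)}
2. drop(c,b)  →  {at(c,b), at(c,c), at(c,d), at(e,f), at(f,d), inpos(c), linked(b), linked(c), marked(d,c), near(e)}
3. swap(c,b)  →  {at(b,c), at(c,b), at(c,c), at(c,d), at(e,f), at(f,d), linked(b), marked(c,b), marked(d,c), near(e)}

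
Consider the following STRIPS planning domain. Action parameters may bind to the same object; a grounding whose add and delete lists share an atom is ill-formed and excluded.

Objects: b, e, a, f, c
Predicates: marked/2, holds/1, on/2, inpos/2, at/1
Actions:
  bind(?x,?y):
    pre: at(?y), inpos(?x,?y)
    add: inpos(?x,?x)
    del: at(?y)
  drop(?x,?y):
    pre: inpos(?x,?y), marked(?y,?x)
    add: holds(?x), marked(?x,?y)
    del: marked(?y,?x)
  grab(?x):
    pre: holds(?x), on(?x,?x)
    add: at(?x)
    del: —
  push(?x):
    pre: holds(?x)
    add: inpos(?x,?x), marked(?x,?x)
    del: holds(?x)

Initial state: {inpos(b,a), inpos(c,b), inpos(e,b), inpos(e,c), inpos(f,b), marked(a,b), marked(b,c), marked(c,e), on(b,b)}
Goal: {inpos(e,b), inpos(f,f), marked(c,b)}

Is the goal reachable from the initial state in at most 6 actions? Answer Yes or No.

1. drop(b,a)  →  {holds(b), inpos(b,a), inpos(c,b), inpos(e,b), inpos(e,c), inpos(f,b), marked(b,a), marked(b,c), marked(c,e), on(b,b)}
2. drop(c,b)  →  {holds(b), holds(c), inpos(b,a), inpos(c,b), inpos(e,b), inpos(e,c), inpos(f,b), marked(b,a), marked(c,b), marked(c,e), on(b,b)}
3. grab(b)  →  {at(b), holds(b), holds(c), inpos(b,a), inpos(c,b), inpos(e,b), inpos(e,c), inpos(f,b), marked(b,a), marked(c,b), marked(c,e), on(b,b)}
4. bind(f,b)  →  {holds(b), holds(c), inpos(b,a), inpos(c,b), inpos(e,b), inpos(e,c), inpos(f,b), inpos(f,f), marked(b,a), marked(c,b), marked(c,e), on(b,b)}
optimal plan length = 4; 4 ≤ 6

Yes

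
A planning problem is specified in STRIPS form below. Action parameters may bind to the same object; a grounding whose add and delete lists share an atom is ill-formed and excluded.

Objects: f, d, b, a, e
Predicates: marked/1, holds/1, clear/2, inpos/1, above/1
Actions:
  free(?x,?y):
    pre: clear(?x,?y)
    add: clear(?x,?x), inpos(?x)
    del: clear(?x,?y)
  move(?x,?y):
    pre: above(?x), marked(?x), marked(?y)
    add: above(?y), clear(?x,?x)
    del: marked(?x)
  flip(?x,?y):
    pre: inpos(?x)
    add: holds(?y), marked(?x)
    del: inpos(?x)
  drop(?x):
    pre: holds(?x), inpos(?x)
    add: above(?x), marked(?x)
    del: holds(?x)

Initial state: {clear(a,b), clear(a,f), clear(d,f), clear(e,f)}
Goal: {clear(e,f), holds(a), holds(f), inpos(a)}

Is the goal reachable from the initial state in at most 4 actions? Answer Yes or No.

1. free(d,f)  →  {clear(a,b), clear(a,f), clear(d,d), clear(e,f), inpos(d)}
2. free(a,f)  →  {clear(a,a), clear(a,b), clear(d,d), clear(e,f), inpos(a), inpos(d)}
3. flip(d,f)  →  {clear(a,a), clear(a,b), clear(d,d), clear(e,f), holds(f), inpos(a), marked(d)}
4. flip(a,a)  →  {clear(a,a), clear(a,b), clear(d,d), clear(e,f), holds(a), holds(f), marked(a), marked(d)}
5. free(a,b)  →  {clear(a,a), clear(d,d), clear(e,f), holds(a), holds(f), inpos(a), marked(a), marked(d)}
optimal plan length = 5; 5 > 4

No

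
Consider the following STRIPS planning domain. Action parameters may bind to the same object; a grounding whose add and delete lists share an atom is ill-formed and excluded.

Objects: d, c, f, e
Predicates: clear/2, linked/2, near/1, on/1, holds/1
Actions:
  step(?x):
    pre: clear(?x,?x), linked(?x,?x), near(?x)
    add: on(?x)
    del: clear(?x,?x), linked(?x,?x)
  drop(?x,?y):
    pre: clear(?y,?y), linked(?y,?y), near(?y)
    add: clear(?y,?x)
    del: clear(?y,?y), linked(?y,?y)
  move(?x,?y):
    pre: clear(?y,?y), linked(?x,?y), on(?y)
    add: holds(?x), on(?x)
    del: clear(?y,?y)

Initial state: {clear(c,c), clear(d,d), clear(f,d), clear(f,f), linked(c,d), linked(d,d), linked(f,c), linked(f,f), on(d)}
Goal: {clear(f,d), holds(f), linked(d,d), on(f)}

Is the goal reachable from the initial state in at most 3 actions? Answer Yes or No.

1. move(c,d)  →  {clear(c,c), clear(f,d), clear(f,f), holds(c), linked(c,d), linked(d,d), linked(f,c), linked(f,f), on(c), on(d)}
2. move(f,c)  →  {clear(f,d), clear(f,f), holds(c), holds(f), linked(c,d), linked(d,d), linked(f,c), linked(f,f), on(c), on(d), on(f)}
optimal plan length = 2; 2 ≤ 3

Yes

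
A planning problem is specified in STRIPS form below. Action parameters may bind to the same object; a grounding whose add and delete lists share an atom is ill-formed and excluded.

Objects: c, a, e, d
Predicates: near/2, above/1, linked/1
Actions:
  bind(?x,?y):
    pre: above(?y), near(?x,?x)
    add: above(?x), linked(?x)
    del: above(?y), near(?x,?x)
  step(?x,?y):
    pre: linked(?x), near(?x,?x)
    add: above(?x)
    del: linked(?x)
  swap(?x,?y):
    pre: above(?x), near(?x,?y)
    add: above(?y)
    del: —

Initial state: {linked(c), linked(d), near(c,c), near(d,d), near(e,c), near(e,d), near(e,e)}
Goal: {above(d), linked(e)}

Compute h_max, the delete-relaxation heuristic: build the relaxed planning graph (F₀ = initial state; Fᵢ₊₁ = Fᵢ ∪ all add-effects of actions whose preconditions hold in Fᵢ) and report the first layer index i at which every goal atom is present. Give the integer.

F0 = init (7 atoms)
F1 = F0 ∪ {above(c), above(d)}  (9 atoms)
F2 = F1 ∪ {above(e), linked(e)}  (11 atoms)
goal ⊆ F2  ⇒  h_max = 2

2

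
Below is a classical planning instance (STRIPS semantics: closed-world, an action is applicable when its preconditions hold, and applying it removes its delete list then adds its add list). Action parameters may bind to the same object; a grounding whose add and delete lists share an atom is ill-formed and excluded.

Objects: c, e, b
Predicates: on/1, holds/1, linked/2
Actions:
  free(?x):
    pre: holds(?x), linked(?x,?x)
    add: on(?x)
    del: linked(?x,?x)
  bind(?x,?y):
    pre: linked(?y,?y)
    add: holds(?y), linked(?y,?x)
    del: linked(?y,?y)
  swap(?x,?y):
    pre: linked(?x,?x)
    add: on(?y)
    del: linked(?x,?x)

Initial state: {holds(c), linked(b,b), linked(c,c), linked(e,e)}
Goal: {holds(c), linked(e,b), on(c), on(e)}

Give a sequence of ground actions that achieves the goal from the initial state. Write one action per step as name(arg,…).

1. free(c)  →  {holds(c), linked(b,b), linked(e,e), on(c)}
2. bind(b,e)  →  {holds(c), holds(e), linked(b,b), linked(e,b), on(c)}
3. swap(b,e)  →  {holds(c), holds(e), linked(e,b), on(c), on(e)}

free(c); bind(b,e); swap(b,e)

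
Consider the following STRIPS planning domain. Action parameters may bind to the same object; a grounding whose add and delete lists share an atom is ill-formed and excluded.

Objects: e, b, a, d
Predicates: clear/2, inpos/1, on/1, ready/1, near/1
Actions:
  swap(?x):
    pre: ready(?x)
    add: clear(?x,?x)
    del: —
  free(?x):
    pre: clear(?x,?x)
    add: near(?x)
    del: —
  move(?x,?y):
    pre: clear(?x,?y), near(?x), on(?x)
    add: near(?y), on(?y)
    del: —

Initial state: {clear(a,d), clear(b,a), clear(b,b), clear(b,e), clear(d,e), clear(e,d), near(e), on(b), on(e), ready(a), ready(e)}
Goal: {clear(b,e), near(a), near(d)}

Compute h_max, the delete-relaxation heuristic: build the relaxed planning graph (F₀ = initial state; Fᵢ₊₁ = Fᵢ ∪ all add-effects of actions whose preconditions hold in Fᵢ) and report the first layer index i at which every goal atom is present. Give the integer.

F0 = init (11 atoms)
F1 = F0 ∪ {clear(a,a), clear(e,e), near(b), near(d), on(d)}  (16 atoms)
F2 = F1 ∪ {near(a), on(a)}  (18 atoms)
goal ⊆ F2  ⇒  h_max = 2

2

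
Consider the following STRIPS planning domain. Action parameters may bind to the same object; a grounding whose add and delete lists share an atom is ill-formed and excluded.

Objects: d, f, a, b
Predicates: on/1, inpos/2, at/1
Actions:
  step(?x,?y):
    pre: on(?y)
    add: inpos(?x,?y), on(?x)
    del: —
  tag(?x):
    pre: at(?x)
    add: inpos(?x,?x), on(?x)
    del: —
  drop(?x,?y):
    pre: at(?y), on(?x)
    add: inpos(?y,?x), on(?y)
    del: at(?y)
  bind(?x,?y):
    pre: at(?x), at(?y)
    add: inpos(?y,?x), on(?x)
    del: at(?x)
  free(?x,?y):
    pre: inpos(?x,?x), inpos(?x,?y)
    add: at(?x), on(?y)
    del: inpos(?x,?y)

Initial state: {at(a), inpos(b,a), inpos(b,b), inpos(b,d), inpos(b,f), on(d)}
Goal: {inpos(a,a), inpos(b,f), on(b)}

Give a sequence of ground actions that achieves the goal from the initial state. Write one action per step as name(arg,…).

1. step(b,d)  →  {at(a), inpos(b,a), inpos(b,b), inpos(b,d), inpos(b,f), on(b), on(d)}
2. tag(a)  →  {at(a), inpos(a,a), inpos(b,a), inpos(b,b), inpos(b,d), inpos(b,f), on(a), on(b), on(d)}

step(b,d); tag(a)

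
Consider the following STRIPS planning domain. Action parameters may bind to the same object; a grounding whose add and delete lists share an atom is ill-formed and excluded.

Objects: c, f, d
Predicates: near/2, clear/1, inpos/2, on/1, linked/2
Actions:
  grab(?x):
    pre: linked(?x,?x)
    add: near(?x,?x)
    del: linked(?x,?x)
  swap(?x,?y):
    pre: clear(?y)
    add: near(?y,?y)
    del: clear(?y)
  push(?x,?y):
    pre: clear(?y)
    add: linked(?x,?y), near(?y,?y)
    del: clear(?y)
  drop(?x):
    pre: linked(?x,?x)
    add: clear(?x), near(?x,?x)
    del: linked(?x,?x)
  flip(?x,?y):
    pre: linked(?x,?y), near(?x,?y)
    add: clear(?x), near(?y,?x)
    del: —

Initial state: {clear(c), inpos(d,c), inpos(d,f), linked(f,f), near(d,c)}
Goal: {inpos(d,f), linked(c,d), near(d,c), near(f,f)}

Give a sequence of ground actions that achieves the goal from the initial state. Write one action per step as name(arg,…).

1. grab(f)  →  {clear(c), inpos(d,c), inpos(d,f), near(d,c), near(f,f)}
2. push(d,c)  →  {inpos(d,c), inpos(d,f), linked(d,c), near(c,c), near(d,c), near(f,f)}
3. flip(d,c)  →  {clear(d), inpos(d,c), inpos(d,f), linked(d,c), near(c,c), near(c,d), near(d,c), near(f,f)}
4. push(c,d)  →  {inpos(d,c), inpos(d,f), linked(c,d), linked(d,c), near(c,c), near(c,d), near(d,c), near(d,d), near(f,f)}

grab(f); push(d,c); flip(d,c); push(c,d)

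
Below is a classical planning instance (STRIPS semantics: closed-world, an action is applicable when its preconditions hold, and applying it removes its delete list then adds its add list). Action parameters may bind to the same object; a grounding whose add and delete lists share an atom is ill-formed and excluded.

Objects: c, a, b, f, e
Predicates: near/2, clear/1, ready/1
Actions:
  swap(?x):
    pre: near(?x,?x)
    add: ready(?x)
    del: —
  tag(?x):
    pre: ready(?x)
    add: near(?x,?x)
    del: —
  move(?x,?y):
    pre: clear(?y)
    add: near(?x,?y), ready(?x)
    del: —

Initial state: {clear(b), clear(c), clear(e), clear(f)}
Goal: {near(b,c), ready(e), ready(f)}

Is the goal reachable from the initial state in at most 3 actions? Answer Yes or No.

Yes

1. move(b,c)  →  {clear(b), clear(c), clear(e), clear(f), near(b,c), ready(b)}
2. move(f,c)  →  {clear(b), clear(c), clear(e), clear(f), near(b,c), near(f,c), ready(b), ready(f)}
3. move(e,c)  →  {clear(b), clear(c), clear(e), clear(f), near(b,c), near(e,c), near(f,c), ready(b), ready(e), ready(f)}
optimal plan length = 3; 3 ≤ 3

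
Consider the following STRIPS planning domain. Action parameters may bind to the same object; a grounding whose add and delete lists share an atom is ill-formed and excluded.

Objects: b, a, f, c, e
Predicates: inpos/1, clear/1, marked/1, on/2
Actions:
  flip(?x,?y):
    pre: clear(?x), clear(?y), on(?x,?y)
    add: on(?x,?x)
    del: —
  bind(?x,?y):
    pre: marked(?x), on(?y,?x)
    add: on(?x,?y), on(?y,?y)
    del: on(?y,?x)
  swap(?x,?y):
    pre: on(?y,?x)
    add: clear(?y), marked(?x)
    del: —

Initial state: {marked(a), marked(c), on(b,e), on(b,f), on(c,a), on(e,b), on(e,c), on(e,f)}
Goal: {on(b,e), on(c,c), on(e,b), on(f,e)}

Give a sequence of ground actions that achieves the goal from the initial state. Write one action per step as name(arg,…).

1. bind(a,c)  →  {marked(a), marked(c), on(a,c), on(b,e), on(b,f), on(c,c), on(e,b), on(e,c), on(e,f)}
2. swap(f,b)  →  {clear(b), marked(a), marked(c), marked(f), on(a,c), on(b,e), on(b,f), on(c,c), on(e,b), on(e,c), on(e,f)}
3. bind(f,e)  →  {clear(b), marked(a), marked(c), marked(f), on(a,c), on(b,e), on(b,f), on(c,c), on(e,b), on(e,c), on(e,e), on(f,e)}

bind(a,c); swap(f,b); bind(f,e)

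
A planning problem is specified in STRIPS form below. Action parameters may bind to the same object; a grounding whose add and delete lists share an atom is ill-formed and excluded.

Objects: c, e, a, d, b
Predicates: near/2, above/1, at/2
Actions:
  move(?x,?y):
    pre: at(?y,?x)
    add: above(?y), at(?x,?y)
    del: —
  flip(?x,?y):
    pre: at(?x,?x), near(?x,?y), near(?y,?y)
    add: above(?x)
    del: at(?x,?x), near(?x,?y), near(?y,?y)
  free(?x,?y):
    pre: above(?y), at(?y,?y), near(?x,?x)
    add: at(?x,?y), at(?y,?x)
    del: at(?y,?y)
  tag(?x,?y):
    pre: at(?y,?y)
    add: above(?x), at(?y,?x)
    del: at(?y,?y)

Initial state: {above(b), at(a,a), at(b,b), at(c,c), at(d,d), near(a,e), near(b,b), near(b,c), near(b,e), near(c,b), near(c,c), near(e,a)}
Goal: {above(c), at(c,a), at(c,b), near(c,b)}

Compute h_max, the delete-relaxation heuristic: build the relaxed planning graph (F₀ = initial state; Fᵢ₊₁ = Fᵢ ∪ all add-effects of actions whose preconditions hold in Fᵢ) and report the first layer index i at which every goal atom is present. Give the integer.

F0 = init (12 atoms)
F1 = F0 ∪ {above(a), above(c), above(d), above(e), at(a,b), at(a,c), at(a,d), at(a,e), at(b,a), at(b,c), at(b,d), at(b,e), at(c,a), at(c,b), at(c,d), at(c,e), at(d,a), at(d,b), at(d,c), at(d,e)}  (32 atoms)
goal ⊆ F1  ⇒  h_max = 1

1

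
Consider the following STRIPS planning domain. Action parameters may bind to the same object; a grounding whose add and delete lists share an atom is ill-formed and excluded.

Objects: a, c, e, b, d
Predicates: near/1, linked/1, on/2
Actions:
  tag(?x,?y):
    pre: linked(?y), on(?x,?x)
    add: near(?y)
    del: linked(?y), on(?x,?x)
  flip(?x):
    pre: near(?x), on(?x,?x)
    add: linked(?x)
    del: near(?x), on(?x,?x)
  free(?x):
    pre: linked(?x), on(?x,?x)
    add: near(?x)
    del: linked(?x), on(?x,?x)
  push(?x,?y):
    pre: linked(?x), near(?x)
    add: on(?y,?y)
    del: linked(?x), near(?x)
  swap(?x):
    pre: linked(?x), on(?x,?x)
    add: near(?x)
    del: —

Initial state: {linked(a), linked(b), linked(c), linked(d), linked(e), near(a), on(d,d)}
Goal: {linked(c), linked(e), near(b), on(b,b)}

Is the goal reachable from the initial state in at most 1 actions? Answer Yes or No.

1. tag(d,b)  →  {linked(a), linked(c), linked(d), linked(e), near(a), near(b)}
2. push(a,b)  →  {linked(c), linked(d), linked(e), near(b), on(b,b)}
optimal plan length = 2; 2 > 1

No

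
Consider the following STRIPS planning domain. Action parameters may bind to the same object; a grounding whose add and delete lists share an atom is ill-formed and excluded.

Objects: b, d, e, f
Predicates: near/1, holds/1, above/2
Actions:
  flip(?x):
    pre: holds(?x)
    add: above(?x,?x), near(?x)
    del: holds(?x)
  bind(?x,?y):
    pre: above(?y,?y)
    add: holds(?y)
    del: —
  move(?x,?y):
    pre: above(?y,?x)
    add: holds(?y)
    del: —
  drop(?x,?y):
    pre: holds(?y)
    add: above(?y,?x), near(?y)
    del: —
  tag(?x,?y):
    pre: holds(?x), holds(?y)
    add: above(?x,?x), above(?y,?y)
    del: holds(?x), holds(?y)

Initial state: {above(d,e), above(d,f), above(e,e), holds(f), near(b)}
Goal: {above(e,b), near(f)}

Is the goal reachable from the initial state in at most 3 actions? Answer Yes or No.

Yes

1. flip(f)  →  {above(d,e), above(d,f), above(e,e), above(f,f), near(b), near(f)}
2. bind(b,e)  →  {above(d,e), above(d,f), above(e,e), above(f,f), holds(e), near(b), near(f)}
3. drop(b,e)  →  {above(d,e), above(d,f), above(e,b), above(e,e), above(f,f), holds(e), near(b), near(e), near(f)}
optimal plan length = 3; 3 ≤ 3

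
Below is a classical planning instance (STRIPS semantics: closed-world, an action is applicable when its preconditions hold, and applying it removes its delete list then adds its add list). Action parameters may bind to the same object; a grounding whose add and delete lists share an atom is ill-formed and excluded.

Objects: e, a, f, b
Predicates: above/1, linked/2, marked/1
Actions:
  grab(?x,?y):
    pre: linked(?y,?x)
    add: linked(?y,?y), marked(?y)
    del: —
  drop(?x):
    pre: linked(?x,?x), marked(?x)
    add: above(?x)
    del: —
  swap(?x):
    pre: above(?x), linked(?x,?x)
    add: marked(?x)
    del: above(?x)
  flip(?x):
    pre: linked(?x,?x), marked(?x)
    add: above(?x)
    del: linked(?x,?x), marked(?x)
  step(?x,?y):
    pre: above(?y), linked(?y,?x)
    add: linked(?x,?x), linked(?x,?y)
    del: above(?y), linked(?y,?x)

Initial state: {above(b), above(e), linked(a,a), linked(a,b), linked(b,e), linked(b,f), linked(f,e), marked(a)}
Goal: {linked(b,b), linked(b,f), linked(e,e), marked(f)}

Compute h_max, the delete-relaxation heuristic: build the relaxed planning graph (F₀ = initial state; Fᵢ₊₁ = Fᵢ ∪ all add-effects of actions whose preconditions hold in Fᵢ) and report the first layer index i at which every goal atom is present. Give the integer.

1

F0 = init (8 atoms)
F1 = F0 ∪ {above(a), linked(b,b), linked(e,b), linked(e,e), linked(f,b), linked(f,f), marked(b), marked(f)}  (16 atoms)
goal ⊆ F1  ⇒  h_max = 1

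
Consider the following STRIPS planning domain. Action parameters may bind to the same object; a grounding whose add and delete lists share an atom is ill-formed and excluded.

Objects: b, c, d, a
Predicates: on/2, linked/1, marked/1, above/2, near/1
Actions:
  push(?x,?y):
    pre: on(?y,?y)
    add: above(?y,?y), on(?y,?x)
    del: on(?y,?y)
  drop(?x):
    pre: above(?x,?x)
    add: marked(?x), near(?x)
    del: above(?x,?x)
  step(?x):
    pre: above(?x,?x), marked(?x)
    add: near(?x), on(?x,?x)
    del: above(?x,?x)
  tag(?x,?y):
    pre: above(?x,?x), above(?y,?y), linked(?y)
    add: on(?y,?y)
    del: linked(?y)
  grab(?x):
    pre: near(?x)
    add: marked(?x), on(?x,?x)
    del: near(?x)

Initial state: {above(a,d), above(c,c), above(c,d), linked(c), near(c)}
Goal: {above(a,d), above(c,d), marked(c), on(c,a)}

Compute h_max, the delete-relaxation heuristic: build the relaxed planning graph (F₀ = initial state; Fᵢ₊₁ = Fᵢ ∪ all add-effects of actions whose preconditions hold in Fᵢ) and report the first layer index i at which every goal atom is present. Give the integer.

F0 = init (5 atoms)
F1 = F0 ∪ {marked(c), on(c,c)}  (7 atoms)
F2 = F1 ∪ {on(c,a), on(c,b), on(c,d)}  (10 atoms)
goal ⊆ F2  ⇒  h_max = 2

2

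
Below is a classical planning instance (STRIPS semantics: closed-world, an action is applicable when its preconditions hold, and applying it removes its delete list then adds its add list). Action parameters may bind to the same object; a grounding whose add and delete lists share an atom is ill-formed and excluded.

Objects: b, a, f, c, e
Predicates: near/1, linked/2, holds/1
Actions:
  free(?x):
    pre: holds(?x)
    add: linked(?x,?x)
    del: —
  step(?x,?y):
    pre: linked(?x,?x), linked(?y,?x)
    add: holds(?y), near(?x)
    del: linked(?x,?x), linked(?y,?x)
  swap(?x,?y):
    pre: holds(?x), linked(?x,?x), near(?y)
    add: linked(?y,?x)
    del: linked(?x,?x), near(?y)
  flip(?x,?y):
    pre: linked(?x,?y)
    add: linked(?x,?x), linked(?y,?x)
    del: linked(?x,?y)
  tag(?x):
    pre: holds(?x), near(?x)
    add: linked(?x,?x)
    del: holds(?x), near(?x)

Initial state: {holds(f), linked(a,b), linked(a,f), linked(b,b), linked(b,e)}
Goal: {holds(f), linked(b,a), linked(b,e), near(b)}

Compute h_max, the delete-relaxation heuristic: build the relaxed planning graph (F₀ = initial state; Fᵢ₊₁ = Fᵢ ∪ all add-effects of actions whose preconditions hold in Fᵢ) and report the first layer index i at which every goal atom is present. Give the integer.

F0 = init (5 atoms)
F1 = F0 ∪ {holds(a), holds(b), linked(a,a), linked(b,a), linked(e,b), linked(f,a), linked(f,f), near(b)}  (13 atoms)
goal ⊆ F1  ⇒  h_max = 1

1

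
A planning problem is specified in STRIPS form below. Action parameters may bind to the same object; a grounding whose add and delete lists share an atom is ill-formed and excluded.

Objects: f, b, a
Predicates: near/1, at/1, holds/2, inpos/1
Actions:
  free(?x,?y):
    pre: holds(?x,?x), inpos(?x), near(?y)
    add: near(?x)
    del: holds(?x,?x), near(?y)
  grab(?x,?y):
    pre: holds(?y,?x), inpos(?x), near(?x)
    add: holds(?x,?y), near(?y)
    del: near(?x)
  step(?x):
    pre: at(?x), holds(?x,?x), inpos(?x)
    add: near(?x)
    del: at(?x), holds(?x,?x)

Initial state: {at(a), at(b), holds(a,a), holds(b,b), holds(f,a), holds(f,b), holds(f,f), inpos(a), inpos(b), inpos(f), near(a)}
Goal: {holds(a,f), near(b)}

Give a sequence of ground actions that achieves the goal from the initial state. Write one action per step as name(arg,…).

grab(a,f); free(b,f)

1. grab(a,f)  →  {at(a), at(b), holds(a,a), holds(a,f), holds(b,b), holds(f,a), holds(f,b), holds(f,f), inpos(a), inpos(b), inpos(f), near(f)}
2. free(b,f)  →  {at(a), at(b), holds(a,a), holds(a,f), holds(f,a), holds(f,b), holds(f,f), inpos(a), inpos(b), inpos(f), near(b)}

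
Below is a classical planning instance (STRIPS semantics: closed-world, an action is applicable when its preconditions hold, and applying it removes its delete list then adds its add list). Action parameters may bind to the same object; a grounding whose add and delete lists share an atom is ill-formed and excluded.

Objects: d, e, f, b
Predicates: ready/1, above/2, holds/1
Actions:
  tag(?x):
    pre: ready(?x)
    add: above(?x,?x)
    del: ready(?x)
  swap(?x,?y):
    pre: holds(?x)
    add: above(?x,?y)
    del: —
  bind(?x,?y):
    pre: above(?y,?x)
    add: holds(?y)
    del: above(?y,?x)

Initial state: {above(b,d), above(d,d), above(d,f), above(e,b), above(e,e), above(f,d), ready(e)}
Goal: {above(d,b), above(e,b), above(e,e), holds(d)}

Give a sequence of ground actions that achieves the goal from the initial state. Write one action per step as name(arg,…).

bind(d,d); swap(d,b)

1. bind(d,d)  →  {above(b,d), above(d,f), above(e,b), above(e,e), above(f,d), holds(d), ready(e)}
2. swap(d,b)  →  {above(b,d), above(d,b), above(d,f), above(e,b), above(e,e), above(f,d), holds(d), ready(e)}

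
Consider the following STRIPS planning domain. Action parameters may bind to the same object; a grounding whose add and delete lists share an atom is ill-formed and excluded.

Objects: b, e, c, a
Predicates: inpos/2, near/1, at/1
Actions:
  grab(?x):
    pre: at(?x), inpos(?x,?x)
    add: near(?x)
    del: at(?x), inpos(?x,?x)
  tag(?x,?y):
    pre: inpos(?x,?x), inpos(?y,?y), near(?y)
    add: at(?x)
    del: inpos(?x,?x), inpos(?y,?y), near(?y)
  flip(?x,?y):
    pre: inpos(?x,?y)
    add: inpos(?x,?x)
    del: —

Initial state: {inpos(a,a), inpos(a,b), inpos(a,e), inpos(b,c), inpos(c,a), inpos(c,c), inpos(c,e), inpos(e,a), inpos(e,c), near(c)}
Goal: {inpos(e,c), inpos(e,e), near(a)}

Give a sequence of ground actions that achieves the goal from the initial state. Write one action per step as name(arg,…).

1. tag(a,c)  →  {at(a), inpos(a,b), inpos(a,e), inpos(b,c), inpos(c,a), inpos(c,e), inpos(e,a), inpos(e,c)}
2. flip(e,c)  →  {at(a), inpos(a,b), inpos(a,e), inpos(b,c), inpos(c,a), inpos(c,e), inpos(e,a), inpos(e,c), inpos(e,e)}
3. flip(a,b)  →  {at(a), inpos(a,a), inpos(a,b), inpos(a,e), inpos(b,c), inpos(c,a), inpos(c,e), inpos(e,a), inpos(e,c), inpos(e,e)}
4. grab(a)  →  {inpos(a,b), inpos(a,e), inpos(b,c), inpos(c,a), inpos(c,e), inpos(e,a), inpos(e,c), inpos(e,e), near(a)}

tag(a,c); flip(e,c); flip(a,b); grab(a)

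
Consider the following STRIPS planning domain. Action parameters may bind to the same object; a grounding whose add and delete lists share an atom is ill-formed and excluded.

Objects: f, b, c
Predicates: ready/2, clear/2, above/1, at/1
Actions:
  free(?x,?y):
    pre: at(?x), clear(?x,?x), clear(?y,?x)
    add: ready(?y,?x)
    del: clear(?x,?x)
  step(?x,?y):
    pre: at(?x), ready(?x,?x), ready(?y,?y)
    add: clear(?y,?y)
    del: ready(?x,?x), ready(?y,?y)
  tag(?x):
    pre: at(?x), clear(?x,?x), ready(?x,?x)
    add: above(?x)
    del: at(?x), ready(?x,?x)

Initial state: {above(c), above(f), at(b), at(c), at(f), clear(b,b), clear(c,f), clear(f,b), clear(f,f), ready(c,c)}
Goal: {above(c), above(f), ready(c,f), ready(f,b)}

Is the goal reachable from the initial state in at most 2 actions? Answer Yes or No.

Yes

1. free(f,c)  →  {above(c), above(f), at(b), at(c), at(f), clear(b,b), clear(c,f), clear(f,b), ready(c,c), ready(c,f)}
2. free(b,f)  →  {above(c), above(f), at(b), at(c), at(f), clear(c,f), clear(f,b), ready(c,c), ready(c,f), ready(f,b)}
optimal plan length = 2; 2 ≤ 2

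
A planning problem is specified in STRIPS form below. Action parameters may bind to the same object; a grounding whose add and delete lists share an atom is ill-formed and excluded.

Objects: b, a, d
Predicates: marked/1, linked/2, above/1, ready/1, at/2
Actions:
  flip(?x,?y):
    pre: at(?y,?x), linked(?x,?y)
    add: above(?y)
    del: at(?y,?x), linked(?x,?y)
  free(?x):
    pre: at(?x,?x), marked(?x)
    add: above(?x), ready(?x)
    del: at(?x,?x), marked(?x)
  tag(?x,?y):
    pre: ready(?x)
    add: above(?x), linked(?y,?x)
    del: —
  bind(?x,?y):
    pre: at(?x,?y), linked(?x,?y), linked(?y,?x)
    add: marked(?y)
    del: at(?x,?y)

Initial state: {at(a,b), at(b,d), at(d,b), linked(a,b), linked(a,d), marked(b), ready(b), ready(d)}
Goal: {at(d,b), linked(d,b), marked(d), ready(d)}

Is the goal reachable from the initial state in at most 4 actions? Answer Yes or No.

1. tag(b,d)  →  {above(b), at(a,b), at(b,d), at(d,b), linked(a,b), linked(a,d), linked(d,b), marked(b), ready(b), ready(d)}
2. tag(d,b)  →  {above(b), above(d), at(a,b), at(b,d), at(d,b), linked(a,b), linked(a,d), linked(b,d), linked(d,b), marked(b), ready(b), ready(d)}
3. bind(b,d)  →  {above(b), above(d), at(a,b), at(d,b), linked(a,b), linked(a,d), linked(b,d), linked(d,b), marked(b), marked(d), ready(b), ready(d)}
optimal plan length = 3; 3 ≤ 4

Yes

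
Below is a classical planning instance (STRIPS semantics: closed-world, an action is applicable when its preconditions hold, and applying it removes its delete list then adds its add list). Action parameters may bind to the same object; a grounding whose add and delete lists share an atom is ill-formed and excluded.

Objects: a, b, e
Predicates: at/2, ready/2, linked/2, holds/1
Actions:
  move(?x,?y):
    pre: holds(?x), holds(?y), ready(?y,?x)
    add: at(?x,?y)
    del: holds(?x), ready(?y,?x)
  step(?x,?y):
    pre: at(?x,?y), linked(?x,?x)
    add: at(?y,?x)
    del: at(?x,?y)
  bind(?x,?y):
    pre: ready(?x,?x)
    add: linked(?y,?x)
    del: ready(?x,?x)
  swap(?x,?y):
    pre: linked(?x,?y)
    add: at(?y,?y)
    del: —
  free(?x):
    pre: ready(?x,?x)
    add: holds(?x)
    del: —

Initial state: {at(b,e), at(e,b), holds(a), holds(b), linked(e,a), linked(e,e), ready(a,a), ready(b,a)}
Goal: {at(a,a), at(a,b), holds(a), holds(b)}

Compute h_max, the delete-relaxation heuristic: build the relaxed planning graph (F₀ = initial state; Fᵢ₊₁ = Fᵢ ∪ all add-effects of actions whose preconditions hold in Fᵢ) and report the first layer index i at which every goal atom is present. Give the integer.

F0 = init (8 atoms)
F1 = F0 ∪ {at(a,a), at(a,b), at(e,e), linked(a,a), linked(b,a)}  (13 atoms)
goal ⊆ F1  ⇒  h_max = 1

1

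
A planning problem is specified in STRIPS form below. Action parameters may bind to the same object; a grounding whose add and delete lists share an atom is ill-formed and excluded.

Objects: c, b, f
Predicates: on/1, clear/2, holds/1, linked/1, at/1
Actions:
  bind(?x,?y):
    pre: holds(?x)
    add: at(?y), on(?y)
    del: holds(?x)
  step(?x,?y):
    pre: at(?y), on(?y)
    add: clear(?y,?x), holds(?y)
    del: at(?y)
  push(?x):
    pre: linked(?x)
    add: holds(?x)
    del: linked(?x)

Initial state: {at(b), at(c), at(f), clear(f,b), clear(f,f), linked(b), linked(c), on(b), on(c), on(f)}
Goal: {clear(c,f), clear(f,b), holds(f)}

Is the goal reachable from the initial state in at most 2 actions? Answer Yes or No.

1. step(c,f)  →  {at(b), at(c), clear(f,b), clear(f,c), clear(f,f), holds(f), linked(b), linked(c), on(b), on(c), on(f)}
2. step(f,c)  →  {at(b), clear(c,f), clear(f,b), clear(f,c), clear(f,f), holds(c), holds(f), linked(b), linked(c), on(b), on(c), on(f)}
optimal plan length = 2; 2 ≤ 2

Yes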